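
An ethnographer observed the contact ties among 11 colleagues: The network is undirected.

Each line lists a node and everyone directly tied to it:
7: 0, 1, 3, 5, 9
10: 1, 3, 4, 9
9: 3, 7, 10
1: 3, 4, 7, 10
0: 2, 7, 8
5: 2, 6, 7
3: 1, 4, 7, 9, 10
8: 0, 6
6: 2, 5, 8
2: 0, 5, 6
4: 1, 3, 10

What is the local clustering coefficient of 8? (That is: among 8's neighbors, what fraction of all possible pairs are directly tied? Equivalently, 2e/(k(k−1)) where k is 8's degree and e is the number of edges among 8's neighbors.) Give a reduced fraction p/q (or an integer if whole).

8's neighbors: 0 and 6 (k = 2).
Possible neighbor pairs: C(2,2) = 1. Edges among them: none → e = 0.
Clustering(8) = 0/1.

0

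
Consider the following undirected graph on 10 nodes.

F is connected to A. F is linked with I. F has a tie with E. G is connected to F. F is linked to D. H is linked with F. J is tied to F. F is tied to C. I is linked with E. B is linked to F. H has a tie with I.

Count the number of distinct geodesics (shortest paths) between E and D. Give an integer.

The shortest distance is 2, and the only length-2 path is E–F–D. So there is exactly 1 shortest path.

1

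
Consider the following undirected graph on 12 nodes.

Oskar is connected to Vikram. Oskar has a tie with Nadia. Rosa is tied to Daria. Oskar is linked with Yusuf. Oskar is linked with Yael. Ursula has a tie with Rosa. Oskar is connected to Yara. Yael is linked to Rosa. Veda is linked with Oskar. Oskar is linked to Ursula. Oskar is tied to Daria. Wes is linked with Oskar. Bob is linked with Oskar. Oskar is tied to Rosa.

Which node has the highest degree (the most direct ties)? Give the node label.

Degrees — Bob:1, Daria:2, Nadia:1, Oskar:11, Rosa:4, Ursula:2, Veda:1, Vikram:1, Wes:1, Yael:2, Yara:1, Yusuf:1.
The maximum is 11, attained only by Oskar.

Oskar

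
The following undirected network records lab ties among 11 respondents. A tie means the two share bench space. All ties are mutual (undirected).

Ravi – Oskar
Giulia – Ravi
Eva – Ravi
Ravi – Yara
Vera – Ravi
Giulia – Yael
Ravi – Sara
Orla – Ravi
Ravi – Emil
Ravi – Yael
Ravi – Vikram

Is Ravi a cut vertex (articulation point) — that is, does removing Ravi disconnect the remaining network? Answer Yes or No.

Yes

Removing Ravi leaves {Giulia and Yael} with no path to {Eva}, so the network splits into 9 components. Ravi is a cut vertex.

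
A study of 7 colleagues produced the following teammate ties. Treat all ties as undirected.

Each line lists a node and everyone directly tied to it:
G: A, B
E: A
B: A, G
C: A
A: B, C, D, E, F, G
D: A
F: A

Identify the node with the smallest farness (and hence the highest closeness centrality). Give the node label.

A

Farness (sum of distances to all others) for each node — A:6, B:10, C:11, D:11, E:11, F:11, G:10.
The smallest farness is 6, for A, so A has the highest closeness.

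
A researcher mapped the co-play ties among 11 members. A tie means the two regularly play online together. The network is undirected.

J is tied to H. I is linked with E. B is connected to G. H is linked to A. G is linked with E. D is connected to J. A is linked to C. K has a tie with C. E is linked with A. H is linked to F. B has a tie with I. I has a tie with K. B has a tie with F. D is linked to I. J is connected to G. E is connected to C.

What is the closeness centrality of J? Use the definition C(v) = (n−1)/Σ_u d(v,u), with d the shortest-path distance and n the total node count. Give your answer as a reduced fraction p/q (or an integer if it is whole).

10/19

Distances from J: A:2, B:2, C:3, D:1, E:2, F:2, G:1, H:1, I:2, K:3. Sum = 19.
n = 11, so closeness = 10/19.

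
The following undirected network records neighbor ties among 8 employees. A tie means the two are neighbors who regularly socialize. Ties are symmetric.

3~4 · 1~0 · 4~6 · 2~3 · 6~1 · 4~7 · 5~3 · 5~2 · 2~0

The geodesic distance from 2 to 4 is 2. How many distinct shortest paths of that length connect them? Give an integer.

The shortest distance is 2, and the only length-2 path is 2–3–4. So there is exactly 1 shortest path.

1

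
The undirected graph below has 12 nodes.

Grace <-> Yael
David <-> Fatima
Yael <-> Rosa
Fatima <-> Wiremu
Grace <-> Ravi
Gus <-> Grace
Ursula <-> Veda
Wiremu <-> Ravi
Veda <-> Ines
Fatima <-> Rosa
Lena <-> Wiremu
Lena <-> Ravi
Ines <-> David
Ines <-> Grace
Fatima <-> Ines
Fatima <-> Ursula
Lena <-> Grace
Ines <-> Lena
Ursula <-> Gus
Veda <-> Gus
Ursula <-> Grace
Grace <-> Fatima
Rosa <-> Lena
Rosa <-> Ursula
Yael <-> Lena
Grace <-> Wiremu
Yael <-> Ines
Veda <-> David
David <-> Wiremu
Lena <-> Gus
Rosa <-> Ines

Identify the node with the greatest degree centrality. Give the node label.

Grace

Degrees — David:4, Fatima:6, Grace:8, Gus:4, Ines:7, Lena:7, Ravi:3, Rosa:5, Ursula:5, Veda:4, Wiremu:5, Yael:4.
The maximum is 8, attained only by Grace.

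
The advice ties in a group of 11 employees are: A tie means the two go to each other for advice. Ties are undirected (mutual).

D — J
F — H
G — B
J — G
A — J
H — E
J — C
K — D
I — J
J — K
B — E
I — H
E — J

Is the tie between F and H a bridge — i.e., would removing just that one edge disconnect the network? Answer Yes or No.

Without the F–H edge there is no alternate route between F and H, so the network disconnects. It is a bridge.

Yes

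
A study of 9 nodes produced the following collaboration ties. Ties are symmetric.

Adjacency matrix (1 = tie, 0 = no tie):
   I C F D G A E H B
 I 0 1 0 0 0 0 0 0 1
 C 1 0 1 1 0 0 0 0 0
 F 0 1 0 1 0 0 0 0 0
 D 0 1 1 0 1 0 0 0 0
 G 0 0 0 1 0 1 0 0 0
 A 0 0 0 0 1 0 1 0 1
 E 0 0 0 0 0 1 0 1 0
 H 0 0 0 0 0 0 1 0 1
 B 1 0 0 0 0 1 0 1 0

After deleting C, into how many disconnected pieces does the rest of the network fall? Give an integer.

1

C's neighbors (D, F, and I) remain reachable from one another through other ties, so the rest of the network stays in one piece.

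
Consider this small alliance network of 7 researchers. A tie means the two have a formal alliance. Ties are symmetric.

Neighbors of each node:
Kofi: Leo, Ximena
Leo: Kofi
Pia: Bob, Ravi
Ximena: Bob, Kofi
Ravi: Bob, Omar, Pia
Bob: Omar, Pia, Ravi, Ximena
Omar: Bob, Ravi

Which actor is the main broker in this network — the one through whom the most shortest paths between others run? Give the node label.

Unnormalized betweenness of each node: Bob:19/2, Kofi:5, Leo:0, Omar:0, Pia:0, Ravi:1/2, Ximena:8.
Bob has the largest value, 19/2, making it the main broker — the node through which the most shortest paths run.

Bob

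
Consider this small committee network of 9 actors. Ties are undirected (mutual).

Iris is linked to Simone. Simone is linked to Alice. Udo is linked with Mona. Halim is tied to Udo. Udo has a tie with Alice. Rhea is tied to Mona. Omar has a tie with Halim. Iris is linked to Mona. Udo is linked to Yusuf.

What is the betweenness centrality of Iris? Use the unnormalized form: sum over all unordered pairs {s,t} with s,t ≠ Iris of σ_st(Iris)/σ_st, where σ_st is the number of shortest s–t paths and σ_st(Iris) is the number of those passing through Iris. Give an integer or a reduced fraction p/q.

Pairs whose geodesics pass through Iris — Mona–Simone: 1; Rhea–Simone: 1.
All other pairs contribute 0.
Summing the contributions gives betweenness(Iris) = 2.

2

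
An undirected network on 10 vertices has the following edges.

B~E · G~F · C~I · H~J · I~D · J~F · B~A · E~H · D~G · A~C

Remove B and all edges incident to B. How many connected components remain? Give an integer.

1

B's neighbors (A and E) remain reachable from one another through other ties, so the rest of the network stays in one piece.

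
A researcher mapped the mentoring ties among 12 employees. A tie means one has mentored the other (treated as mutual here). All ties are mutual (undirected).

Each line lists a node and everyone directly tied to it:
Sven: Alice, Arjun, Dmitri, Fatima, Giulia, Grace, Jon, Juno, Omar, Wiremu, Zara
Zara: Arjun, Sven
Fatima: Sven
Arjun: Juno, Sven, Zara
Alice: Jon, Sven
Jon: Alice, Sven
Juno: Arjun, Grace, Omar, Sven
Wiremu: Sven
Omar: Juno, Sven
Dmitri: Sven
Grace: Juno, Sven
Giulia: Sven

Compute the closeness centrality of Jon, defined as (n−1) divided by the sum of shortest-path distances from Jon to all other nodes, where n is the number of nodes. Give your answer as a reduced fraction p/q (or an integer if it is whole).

11/20

Distances from Jon: Alice:1, Arjun:2, Dmitri:2, Fatima:2, Giulia:2, Grace:2, Juno:2, Omar:2, Sven:1, Wiremu:2, Zara:2. Sum = 20.
n = 12, so closeness = 11/20.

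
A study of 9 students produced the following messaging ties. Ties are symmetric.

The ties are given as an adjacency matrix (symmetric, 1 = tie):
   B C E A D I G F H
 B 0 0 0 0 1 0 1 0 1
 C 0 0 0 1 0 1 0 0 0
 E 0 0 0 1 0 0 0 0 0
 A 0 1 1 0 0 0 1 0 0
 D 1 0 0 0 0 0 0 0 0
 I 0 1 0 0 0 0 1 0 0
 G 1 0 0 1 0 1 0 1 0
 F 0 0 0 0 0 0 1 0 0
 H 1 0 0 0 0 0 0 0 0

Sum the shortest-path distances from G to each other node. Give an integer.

12

Distances from G: A:1, B:1, C:2, D:2, E:2, F:1, H:2, I:1.
Sum = 1 + 1 + 2 + 2 + 2 + 1 + 2 + 1 = 12.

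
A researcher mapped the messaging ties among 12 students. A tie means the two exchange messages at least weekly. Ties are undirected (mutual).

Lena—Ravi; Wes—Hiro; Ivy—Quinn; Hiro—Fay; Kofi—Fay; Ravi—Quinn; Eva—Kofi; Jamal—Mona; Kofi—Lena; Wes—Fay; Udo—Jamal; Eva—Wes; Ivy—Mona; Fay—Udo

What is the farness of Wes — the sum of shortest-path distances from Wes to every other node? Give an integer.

Distances from Wes: Eva:1, Fay:1, Hiro:1, Ivy:5, Jamal:3, Kofi:2, Lena:3, Mona:4, Quinn:5, Ravi:4, Udo:2.
Sum = 1 + 1 + 1 + 5 + 3 + 2 + 3 + 4 + 5 + 4 + 2 = 31.

31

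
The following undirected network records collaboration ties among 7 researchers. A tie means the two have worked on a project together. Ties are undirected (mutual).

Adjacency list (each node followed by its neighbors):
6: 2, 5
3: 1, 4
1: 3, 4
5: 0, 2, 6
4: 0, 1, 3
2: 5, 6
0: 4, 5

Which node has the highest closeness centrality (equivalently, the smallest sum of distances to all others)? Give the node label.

0

Farness (sum of distances to all others) for each node — 0:10, 1:15, 2:15, 3:15, 4:11, 5:11, 6:15.
The smallest farness is 10, for 0, so 0 has the highest closeness.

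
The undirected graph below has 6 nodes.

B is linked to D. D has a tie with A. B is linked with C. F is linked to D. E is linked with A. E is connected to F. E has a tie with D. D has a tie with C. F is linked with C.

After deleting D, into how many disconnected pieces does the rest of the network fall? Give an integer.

1

D's neighbors (A, B, C, E, and F) remain reachable from one another through other ties, so the rest of the network stays in one piece.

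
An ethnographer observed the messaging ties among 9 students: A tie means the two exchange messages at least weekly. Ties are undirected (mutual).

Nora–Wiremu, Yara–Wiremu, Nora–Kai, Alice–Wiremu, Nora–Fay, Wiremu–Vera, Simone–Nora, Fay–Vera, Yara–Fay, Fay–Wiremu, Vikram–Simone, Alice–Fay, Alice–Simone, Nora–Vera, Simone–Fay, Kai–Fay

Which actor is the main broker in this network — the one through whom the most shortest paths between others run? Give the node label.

Fay

Unnormalized betweenness of each node: Alice:2/3, Fay:10, Kai:0, Nora:11/3, Simone:22/3, Vera:0, Vikram:0, Wiremu:7/3, Yara:0.
Fay has the largest value, 10, making it the main broker — the node through which the most shortest paths run.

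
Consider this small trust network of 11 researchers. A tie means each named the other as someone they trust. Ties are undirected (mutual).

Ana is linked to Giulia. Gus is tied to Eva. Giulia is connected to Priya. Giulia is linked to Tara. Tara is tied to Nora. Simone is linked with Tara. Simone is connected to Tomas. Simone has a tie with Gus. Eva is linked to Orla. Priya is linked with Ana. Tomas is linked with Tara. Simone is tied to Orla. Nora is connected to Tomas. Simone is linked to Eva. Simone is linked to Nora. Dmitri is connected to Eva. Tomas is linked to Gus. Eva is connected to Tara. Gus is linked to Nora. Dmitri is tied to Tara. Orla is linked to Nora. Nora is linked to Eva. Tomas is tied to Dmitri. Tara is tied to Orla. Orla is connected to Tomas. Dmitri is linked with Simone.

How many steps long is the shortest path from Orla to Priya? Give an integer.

One shortest route is Orla – Tara – Giulia – Priya, which uses 3 edges, and at distance 2 from Orla we only reach {Dmitri, Giulia, Gus}, which does not include Priya. So d(Orla,Priya) = 3.

3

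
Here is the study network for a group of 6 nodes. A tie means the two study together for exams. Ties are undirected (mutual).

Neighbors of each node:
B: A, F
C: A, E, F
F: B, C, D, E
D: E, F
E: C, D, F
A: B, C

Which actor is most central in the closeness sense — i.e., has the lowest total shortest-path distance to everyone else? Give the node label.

Farness (sum of distances to all others) for each node — A:9, B:8, C:7, D:9, E:7, F:6.
The smallest farness is 6, for F, so F has the highest closeness.

F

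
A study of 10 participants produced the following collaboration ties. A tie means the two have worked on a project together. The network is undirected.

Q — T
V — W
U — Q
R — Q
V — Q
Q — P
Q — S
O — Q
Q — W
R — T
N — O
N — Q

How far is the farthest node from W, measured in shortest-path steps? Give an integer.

2

Distances from W: N:2, O:2, P:2, Q:1, R:2, S:2, T:2, U:2, V:1.
The largest is 2 (to R, T, S, N, O, P, and U), so the eccentricity of W is 2.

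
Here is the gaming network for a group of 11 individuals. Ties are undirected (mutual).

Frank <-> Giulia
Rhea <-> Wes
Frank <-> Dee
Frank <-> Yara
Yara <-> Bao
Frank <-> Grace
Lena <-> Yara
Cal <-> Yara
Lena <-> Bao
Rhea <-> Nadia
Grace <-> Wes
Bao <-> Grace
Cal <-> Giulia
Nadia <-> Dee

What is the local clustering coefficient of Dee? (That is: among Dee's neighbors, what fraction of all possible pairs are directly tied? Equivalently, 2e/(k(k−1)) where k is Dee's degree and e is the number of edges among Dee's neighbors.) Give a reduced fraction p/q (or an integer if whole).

Dee's neighbors: Frank and Nadia (k = 2).
Possible neighbor pairs: C(2,2) = 1. Edges among them: none → e = 0.
Clustering(Dee) = 0/1.

0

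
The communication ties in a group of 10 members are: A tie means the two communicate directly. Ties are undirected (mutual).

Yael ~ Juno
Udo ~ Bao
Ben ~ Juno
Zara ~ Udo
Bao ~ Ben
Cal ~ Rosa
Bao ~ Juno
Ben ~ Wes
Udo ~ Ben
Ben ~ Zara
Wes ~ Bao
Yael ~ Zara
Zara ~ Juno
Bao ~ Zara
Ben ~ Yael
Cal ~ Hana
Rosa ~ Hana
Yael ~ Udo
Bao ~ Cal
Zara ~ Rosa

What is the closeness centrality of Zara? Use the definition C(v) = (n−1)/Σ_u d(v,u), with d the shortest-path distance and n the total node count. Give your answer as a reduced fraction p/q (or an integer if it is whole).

Distances from Zara: Bao:1, Ben:1, Cal:2, Hana:2, Juno:1, Rosa:1, Udo:1, Wes:2, Yael:1. Sum = 12.
n = 10, so closeness = 9/12 = 3/4.

3/4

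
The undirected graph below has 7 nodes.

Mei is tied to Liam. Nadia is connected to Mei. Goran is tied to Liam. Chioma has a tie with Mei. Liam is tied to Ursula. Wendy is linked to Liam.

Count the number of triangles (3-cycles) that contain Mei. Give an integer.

Mei's neighbors are Chioma, Liam, and Nadia, but none of them are tied to each other, so no triangle contains Mei.

0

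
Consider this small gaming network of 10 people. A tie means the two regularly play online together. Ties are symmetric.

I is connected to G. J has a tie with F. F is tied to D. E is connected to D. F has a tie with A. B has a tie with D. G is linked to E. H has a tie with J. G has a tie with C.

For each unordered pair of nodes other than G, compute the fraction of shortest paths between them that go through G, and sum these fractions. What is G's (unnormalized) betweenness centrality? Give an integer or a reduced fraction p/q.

Pairs whose geodesics pass through G — I–C: 1; I–B: 1; I–E: 1; I–J: 1; I–A: 1; I–F: 1; I–H: 1; I–D: 1; C–B: 1; C–E: 1; C–J: 1; C–A: 1; C–F: 1; C–H: 1 … (+1 more pairs).
All other pairs contribute 0.
Summing the contributions gives betweenness(G) = 15.

15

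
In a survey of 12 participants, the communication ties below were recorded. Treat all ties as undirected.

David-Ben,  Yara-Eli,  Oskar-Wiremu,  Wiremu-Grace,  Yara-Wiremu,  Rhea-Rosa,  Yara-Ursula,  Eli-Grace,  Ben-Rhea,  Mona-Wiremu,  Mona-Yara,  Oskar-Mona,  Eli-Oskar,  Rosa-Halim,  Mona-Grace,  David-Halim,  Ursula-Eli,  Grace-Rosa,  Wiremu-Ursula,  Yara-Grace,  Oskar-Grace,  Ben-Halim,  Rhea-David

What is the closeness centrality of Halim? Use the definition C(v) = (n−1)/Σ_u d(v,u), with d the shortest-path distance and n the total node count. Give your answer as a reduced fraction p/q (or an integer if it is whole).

11/26

Distances from Halim: Ben:1, David:1, Eli:3, Grace:2, Mona:3, Oskar:3, Rhea:2, Rosa:1, Ursula:4, Wiremu:3, Yara:3. Sum = 26.
n = 12, so closeness = 11/26.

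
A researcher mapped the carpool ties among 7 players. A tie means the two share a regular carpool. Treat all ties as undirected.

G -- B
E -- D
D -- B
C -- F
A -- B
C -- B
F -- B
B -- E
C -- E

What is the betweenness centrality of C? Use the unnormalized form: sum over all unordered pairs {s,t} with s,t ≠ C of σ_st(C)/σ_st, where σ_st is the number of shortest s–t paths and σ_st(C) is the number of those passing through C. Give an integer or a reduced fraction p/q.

Pairs whose geodesics pass through C — F–E: 1/2.
All other pairs contribute 0.
Summing the contributions gives betweenness(C) = 1/2.

1/2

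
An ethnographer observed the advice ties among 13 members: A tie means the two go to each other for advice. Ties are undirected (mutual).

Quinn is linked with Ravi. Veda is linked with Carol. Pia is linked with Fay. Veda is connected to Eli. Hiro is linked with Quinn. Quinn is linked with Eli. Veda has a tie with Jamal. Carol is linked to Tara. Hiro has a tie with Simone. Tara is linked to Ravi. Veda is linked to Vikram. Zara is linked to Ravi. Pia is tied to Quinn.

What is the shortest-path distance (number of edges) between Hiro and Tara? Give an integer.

3

One shortest route is Hiro – Quinn – Ravi – Tara, which uses 3 edges, and at distance 2 from Hiro we only reach {Eli, Pia, Ravi}, which does not include Tara. So d(Hiro,Tara) = 3.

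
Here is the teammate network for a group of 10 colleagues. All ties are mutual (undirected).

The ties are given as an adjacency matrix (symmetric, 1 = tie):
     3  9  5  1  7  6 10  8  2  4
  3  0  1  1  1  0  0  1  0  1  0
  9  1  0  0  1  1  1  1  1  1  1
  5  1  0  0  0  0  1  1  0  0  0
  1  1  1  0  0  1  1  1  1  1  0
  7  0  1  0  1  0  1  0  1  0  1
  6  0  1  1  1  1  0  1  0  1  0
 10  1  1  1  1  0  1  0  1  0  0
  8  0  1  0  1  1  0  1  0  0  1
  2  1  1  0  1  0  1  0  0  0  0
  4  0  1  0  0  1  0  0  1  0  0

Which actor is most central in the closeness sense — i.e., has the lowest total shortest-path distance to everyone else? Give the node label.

9

Farness (sum of distances to all others) for each node — 1:11, 2:14, 3:13, 4:16, 5:16, 6:12, 7:13, 8:13, 9:10, 10:12.
The smallest farness is 10, for 9, so 9 has the highest closeness.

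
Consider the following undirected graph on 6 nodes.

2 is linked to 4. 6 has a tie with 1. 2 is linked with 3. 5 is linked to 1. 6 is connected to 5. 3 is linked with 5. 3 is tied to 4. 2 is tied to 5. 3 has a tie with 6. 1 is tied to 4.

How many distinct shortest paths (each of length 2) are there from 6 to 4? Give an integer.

2

The shortest distance is 2. The length-2 paths are: 6–3–4; 6–1–4.
That gives 2 distinct shortest paths.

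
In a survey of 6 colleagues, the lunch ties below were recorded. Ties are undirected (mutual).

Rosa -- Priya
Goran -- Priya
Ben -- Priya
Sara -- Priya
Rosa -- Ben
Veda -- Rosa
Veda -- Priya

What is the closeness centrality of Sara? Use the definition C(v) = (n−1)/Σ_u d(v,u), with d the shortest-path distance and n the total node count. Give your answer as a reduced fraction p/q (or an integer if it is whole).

Distances from Sara: Ben:2, Goran:2, Priya:1, Rosa:2, Veda:2. Sum = 9.
n = 6, so closeness = 5/9.

5/9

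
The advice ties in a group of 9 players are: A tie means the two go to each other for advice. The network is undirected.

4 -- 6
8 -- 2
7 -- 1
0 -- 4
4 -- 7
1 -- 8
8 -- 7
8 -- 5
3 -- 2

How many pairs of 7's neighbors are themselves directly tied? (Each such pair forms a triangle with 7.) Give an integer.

1

7's neighbors: 1, 4, and 8.
Neighbor pairs that are themselves tied: 7–1–8. Each forms one triangle with 7, for 1 in total.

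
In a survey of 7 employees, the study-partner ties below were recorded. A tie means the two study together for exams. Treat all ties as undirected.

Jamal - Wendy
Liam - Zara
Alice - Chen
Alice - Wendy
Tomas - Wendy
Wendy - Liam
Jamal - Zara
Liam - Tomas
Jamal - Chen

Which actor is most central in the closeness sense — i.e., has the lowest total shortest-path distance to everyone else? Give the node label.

Farness (sum of distances to all others) for each node — Alice:11, Chen:12, Jamal:9, Liam:10, Tomas:11, Wendy:8, Zara:11.
The smallest farness is 8, for Wendy, so Wendy has the highest closeness.

Wendy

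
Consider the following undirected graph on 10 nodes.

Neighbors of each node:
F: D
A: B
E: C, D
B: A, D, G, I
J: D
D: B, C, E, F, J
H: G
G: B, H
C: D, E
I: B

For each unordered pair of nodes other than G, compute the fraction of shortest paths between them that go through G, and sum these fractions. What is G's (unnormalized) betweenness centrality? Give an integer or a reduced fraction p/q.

8

Pairs whose geodesics pass through G — F–H: 1; H–A: 1; H–B: 1; H–C: 1; H–I: 1; H–J: 1; H–E: 1; H–D: 1.
All other pairs contribute 0.
Summing the contributions gives betweenness(G) = 8.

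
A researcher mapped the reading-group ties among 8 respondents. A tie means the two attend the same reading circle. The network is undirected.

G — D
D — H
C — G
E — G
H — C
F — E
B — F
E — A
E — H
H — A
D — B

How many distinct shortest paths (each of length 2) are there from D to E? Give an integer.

2

The shortest distance is 2. The length-2 paths are: D–H–E; D–G–E.
That gives 2 distinct shortest paths.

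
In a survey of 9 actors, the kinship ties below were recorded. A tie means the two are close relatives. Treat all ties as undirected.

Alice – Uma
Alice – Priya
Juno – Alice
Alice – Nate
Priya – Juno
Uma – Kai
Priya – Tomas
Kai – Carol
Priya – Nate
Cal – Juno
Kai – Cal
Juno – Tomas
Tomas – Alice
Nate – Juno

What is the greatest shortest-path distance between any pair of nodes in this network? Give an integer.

4

Eccentricity of each node (its greatest distance to any other): Alice:3, Cal:2, Carol:4, Juno:3, Kai:3, Nate:4, Priya:4, Tomas:4, Uma:2.
The maximum eccentricity is 4, realized for instance by the pair Carol–Nate via Carol – Kai – Uma – Alice – Nate. So the diameter is 4.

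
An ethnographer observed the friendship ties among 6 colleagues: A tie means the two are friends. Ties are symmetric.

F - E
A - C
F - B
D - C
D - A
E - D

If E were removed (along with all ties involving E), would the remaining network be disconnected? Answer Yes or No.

Removing E leaves {B and F} with no path to {A, C, and D}, so the network splits into 2 components. E is a cut vertex.

Yes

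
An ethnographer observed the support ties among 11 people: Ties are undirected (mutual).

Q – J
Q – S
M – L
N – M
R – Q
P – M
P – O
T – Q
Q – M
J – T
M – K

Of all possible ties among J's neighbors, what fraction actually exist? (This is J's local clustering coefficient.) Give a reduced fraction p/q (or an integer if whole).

J's neighbors: Q and T (k = 2).
Possible neighbor pairs: C(2,2) = 1. Edges among them: Q–T → e = 1.
Clustering(J) = 1/1.

1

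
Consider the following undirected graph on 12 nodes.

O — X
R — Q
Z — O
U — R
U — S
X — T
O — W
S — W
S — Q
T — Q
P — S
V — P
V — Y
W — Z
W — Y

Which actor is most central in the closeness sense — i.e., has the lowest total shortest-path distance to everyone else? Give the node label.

Farness (sum of distances to all others) for each node — O:25, P:26, Q:23, R:31, S:19, T:28, U:27, V:30, W:20, X:29, Y:27, Z:27.
The smallest farness is 19, for S, so S has the highest closeness.

S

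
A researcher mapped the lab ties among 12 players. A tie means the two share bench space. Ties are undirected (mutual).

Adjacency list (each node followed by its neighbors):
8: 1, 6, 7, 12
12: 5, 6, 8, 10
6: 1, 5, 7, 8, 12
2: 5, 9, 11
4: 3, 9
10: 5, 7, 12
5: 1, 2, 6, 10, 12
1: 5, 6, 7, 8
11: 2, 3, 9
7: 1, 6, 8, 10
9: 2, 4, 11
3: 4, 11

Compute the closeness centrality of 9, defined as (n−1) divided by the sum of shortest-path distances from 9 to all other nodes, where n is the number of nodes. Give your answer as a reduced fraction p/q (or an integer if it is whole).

Distances from 9: 1:3, 2:1, 3:2, 4:1, 5:2, 6:3, 7:4, 8:4, 10:3, 11:1, 12:3. Sum = 27.
n = 12, so closeness = 11/27.

11/27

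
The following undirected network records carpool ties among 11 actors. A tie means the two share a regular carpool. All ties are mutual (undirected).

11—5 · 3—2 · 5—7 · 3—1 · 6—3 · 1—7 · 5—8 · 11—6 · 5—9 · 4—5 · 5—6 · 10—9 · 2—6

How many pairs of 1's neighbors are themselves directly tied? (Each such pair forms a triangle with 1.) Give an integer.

1's neighbors are 3 and 7, but none of them are tied to each other, so no triangle contains 1.

0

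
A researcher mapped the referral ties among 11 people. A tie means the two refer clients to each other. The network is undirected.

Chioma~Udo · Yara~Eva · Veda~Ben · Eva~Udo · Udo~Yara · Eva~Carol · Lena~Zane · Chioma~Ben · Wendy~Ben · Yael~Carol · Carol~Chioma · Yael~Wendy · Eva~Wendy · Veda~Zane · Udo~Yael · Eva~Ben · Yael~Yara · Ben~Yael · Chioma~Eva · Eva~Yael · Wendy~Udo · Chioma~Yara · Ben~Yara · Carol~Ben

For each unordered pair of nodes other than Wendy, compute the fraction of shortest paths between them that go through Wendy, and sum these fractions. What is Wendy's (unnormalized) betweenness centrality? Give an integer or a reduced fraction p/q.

4/5

Pairs whose geodesics pass through Wendy — Ben–Udo: 1/5; Udo–Lena: 1/5; Udo–Veda: 1/5; Udo–Zane: 1/5.
All other pairs contribute 0.
Summing the contributions gives betweenness(Wendy) = 4/5.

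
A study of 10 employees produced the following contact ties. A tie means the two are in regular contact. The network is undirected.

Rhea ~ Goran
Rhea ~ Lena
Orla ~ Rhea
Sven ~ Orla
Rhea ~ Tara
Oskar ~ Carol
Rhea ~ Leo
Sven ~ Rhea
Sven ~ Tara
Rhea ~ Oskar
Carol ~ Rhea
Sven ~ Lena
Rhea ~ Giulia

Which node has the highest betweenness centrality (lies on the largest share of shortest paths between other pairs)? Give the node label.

Rhea

Unnormalized betweenness of each node: Carol:0, Giulia:0, Goran:0, Lena:0, Leo:0, Orla:0, Oskar:0, Rhea:61/2, Sven:3/2, Tara:0.
Rhea has the largest value, 61/2, making it the main broker — the node through which the most shortest paths run.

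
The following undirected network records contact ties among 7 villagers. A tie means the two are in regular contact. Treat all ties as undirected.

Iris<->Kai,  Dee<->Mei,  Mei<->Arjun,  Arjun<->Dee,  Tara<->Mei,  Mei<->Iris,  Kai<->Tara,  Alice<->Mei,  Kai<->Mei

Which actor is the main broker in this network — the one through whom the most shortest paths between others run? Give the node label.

Unnormalized betweenness of each node: Alice:0, Arjun:0, Dee:0, Iris:0, Kai:1/2, Mei:23/2, Tara:0.
Mei has the largest value, 23/2, making it the main broker — the node through which the most shortest paths run.

Mei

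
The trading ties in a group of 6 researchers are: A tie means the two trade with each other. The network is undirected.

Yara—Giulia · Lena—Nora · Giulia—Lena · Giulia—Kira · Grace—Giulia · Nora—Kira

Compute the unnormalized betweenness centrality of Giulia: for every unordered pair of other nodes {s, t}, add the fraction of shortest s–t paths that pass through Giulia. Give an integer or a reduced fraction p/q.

15/2

Pairs whose geodesics pass through Giulia — Kira–Lena: 1/2; Kira–Yara: 1; Kira–Grace: 1; Lena–Yara: 1; Lena–Grace: 1; Yara–Grace: 1; Yara–Nora: 2/2; Grace–Nora: 2/2.
All other pairs contribute 0.
Summing the contributions gives betweenness(Giulia) = 15/2.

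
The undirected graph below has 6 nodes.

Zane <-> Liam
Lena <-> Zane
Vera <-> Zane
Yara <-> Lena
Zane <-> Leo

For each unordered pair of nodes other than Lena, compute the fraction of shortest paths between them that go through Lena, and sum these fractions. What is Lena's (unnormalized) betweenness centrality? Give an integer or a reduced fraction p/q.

4

Pairs whose geodesics pass through Lena — Zane–Yara: 1; Liam–Yara: 1; Leo–Yara: 1; Yara–Vera: 1.
All other pairs contribute 0.
Summing the contributions gives betweenness(Lena) = 4.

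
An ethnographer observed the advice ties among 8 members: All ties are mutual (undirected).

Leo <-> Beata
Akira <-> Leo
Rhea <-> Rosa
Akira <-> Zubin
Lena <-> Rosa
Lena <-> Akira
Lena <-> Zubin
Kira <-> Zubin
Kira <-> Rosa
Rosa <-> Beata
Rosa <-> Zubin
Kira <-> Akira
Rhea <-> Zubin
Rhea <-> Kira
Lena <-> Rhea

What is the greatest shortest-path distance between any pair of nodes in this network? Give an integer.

Eccentricity of each node (its greatest distance to any other): Akira:2, Beata:2, Kira:2, Lena:2, Leo:3, Rhea:3, Rosa:2, Zubin:2.
The maximum eccentricity is 3, realized for instance by the pair Rhea–Leo via Rhea – Zubin – Akira – Leo. So the diameter is 3.

3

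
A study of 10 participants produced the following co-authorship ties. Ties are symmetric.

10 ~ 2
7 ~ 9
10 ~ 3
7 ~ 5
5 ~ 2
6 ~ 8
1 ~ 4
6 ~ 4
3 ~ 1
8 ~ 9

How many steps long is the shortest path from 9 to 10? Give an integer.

4

One shortest route is 9 – 7 – 5 – 2 – 10, which uses 4 edges, and at distance 3 from 9 we only reach {2, 4}, which does not include 10. So d(9,10) = 4.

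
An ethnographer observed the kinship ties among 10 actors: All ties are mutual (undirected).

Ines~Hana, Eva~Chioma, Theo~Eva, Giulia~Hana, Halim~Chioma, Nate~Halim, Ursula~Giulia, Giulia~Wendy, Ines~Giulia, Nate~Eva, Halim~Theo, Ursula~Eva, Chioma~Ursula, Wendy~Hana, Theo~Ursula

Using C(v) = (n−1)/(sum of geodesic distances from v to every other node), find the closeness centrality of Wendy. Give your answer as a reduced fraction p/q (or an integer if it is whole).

9/23

Distances from Wendy: Chioma:3, Eva:3, Giulia:1, Halim:4, Hana:1, Ines:2, Nate:4, Theo:3, Ursula:2. Sum = 23.
n = 10, so closeness = 9/23.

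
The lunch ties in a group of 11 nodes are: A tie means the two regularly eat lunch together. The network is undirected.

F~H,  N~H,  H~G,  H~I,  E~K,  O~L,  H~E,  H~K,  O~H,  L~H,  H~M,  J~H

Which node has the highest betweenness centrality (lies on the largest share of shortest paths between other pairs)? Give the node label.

Unnormalized betweenness of each node: E:0, F:0, G:0, H:43, I:0, J:0, K:0, L:0, M:0, N:0, O:0.
H has the largest value, 43, making it the main broker — the node through which the most shortest paths run.

H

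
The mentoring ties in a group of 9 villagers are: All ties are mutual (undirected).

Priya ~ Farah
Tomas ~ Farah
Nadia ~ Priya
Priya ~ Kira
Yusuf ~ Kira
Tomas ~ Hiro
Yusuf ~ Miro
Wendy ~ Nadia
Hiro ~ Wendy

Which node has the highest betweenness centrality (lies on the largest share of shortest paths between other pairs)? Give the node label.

Priya

Unnormalized betweenness of each node: Farah:13/2, Hiro:2, Kira:12, Miro:0, Nadia:13/2, Priya:17, Tomas:7/2, Wendy:7/2, Yusuf:7.
Priya has the largest value, 17, making it the main broker — the node through which the most shortest paths run.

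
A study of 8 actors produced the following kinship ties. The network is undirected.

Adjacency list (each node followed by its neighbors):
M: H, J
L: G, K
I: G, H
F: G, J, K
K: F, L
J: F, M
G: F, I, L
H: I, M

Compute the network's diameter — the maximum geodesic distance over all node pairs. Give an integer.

4

Eccentricity of each node (its greatest distance to any other): F:3, G:3, H:4, I:3, J:3, K:4, L:4, M:4.
The maximum eccentricity is 4, realized for instance by the pair M–L via M – H – I – G – L. So the diameter is 4.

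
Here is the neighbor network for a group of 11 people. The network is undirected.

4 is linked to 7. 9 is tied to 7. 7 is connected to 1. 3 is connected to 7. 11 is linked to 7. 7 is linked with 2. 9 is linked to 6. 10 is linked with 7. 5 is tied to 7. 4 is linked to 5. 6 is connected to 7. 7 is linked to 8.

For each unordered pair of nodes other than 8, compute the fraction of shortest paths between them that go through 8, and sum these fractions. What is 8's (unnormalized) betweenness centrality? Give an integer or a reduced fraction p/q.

0

No shortest path between any pair of other nodes passes through 8.
Summing the contributions gives betweenness(8) = 0.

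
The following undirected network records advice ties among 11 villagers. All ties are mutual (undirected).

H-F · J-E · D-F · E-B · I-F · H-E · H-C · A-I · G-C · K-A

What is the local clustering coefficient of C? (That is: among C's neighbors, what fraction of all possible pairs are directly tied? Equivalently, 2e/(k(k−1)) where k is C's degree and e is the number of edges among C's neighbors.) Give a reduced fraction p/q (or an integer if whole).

C's neighbors: G and H (k = 2).
Possible neighbor pairs: C(2,2) = 1. Edges among them: none → e = 0.
Clustering(C) = 0/1.

0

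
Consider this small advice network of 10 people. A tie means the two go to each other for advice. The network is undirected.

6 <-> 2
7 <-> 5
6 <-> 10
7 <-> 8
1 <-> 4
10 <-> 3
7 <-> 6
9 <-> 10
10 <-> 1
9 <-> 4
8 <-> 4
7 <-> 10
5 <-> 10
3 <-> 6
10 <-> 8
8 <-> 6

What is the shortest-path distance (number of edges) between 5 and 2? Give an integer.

One shortest route is 5 – 10 – 6 – 2, which uses 3 edges, and at distance 2 from 5 we only reach {1, 3, 6, 8, 9}, which does not include 2. So d(5,2) = 3.

3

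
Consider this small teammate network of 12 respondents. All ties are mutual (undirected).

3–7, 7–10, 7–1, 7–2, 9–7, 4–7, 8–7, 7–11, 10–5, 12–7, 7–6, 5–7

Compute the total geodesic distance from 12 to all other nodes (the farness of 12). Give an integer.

21

Distances from 12: 1:2, 2:2, 3:2, 4:2, 5:2, 6:2, 7:1, 8:2, 9:2, 10:2, 11:2.
Sum = 2 + 2 + 2 + 2 + 2 + 2 + 1 + 2 + 2 + 2 + 2 = 21.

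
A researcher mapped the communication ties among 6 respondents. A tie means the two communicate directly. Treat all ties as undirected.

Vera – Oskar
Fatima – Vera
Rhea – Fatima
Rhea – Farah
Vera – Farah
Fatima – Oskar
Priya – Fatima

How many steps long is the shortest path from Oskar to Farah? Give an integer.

One shortest route is Oskar – Vera – Farah, which uses 2 edges, and Oskar and Farah are not directly tied, so nothing shorter exists. So d(Oskar,Farah) = 2.

2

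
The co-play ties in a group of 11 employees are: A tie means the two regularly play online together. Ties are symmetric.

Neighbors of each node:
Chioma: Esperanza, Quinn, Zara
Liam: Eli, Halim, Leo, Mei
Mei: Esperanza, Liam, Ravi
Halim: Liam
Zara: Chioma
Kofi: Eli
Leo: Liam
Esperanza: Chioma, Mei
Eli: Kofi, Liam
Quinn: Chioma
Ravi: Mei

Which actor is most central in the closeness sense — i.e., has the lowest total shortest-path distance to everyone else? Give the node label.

Farness (sum of distances to all others) for each node — Chioma:28, Eli:28, Esperanza:23, Halim:30, Kofi:37, Leo:30, Liam:21, Mei:20, Quinn:37, Ravi:29, Zara:37.
The smallest farness is 20, for Mei, so Mei has the highest closeness.

Mei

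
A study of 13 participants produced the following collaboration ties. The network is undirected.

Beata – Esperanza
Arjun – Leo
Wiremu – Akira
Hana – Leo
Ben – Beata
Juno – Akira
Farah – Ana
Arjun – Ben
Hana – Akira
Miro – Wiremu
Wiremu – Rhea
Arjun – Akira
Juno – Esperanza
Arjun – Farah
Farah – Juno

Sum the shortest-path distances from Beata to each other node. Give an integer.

37

Distances from Beata: Akira:3, Ana:4, Arjun:2, Ben:1, Esperanza:1, Farah:3, Hana:4, Juno:2, Leo:3, Miro:5, Rhea:5, Wiremu:4.
Sum = 3 + 4 + 2 + 1 + 1 + 3 + 4 + 2 + 3 + 5 + 5 + 4 = 37.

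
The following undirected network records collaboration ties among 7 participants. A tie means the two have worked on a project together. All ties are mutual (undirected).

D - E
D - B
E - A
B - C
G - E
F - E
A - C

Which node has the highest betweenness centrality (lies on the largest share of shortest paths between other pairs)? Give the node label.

Unnormalized betweenness of each node: A:3, B:1, C:1, D:3, E:10, F:0, G:0.
E has the largest value, 10, making it the main broker — the node through which the most shortest paths run.

E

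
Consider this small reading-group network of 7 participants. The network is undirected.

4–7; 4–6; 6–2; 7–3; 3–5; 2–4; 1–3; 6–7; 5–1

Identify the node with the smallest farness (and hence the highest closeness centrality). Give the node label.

7

Farness (sum of distances to all others) for each node — 1:14, 2:15, 3:10, 4:11, 5:14, 6:11, 7:9.
The smallest farness is 9, for 7, so 7 has the highest closeness.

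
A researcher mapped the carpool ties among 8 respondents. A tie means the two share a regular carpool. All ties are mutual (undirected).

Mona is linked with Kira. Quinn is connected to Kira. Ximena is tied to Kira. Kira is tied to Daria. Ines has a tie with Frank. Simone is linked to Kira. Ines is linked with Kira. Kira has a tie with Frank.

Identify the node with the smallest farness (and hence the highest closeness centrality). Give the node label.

Farness (sum of distances to all others) for each node — Daria:13, Frank:12, Ines:12, Kira:7, Mona:13, Quinn:13, Simone:13, Ximena:13.
The smallest farness is 7, for Kira, so Kira has the highest closeness.

Kira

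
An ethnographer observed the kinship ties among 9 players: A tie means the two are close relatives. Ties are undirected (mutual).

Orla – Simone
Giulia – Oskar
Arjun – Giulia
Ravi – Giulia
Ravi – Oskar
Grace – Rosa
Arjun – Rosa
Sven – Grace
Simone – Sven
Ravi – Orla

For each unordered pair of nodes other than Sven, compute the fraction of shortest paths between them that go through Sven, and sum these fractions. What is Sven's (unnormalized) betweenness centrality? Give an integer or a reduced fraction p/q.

Pairs whose geodesics pass through Sven — Rosa–Simone: 1; Rosa–Orla: 1/2; Grace–Simone: 1; Grace–Orla: 1; Grace–Ravi: 1/2; Simone–Arjun: 1/2.
All other pairs contribute 0.
Summing the contributions gives betweenness(Sven) = 9/2.

9/2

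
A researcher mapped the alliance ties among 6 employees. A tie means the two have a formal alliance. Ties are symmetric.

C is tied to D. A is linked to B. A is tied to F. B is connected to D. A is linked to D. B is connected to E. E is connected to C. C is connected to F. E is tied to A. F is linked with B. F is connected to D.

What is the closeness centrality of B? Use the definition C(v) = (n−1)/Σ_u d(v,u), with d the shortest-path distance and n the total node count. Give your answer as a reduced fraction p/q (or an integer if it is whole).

Distances from B: A:1, C:2, D:1, E:1, F:1. Sum = 6.
n = 6, so closeness = 5/6.

5/6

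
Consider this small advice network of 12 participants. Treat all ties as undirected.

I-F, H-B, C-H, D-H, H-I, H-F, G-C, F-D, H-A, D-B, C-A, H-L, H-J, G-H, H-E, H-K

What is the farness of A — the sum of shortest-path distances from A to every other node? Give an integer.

Distances from A: B:2, C:1, D:2, E:2, F:2, G:2, H:1, I:2, J:2, K:2, L:2.
Sum = 2 + 1 + 2 + 2 + 2 + 2 + 1 + 2 + 2 + 2 + 2 = 20.

20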